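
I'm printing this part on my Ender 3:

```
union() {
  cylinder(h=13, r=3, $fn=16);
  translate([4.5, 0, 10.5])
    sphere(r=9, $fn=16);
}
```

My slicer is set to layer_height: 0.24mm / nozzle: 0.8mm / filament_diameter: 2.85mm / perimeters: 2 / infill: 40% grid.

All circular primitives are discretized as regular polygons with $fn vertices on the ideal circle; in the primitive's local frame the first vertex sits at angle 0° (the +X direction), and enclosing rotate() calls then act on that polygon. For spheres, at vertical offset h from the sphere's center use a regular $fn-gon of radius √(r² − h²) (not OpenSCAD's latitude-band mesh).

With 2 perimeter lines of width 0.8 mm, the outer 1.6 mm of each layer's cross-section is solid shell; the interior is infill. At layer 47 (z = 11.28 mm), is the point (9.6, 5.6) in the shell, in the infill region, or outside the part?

At z = 11.28 mm: the r=3 cylinder gives a regular 16-gon of circumradius 3 (constant along its height); the r=9 sphere at (4.5, 0) slices to a regular 16-gon of circumradius 8.966 (√(r²−h²) with h=0.78 from center); Combining (union): the r=3 cylinder lies entirely inside the r=9 sphere at (4.5, 0), so the union is just the r=9 sphere at (4.5, 0) — 1 connected region. Overall, the cross-section is a single solid region. The nearest boundary edge runs (7.93, 8.28)→(10.84, 6.34); distance from the point to it = 1.30 mm. The point is inside the cross-section, 1.30 mm from the nearest boundary — within the 1.6 mm shell band (2 × 0.8).

shell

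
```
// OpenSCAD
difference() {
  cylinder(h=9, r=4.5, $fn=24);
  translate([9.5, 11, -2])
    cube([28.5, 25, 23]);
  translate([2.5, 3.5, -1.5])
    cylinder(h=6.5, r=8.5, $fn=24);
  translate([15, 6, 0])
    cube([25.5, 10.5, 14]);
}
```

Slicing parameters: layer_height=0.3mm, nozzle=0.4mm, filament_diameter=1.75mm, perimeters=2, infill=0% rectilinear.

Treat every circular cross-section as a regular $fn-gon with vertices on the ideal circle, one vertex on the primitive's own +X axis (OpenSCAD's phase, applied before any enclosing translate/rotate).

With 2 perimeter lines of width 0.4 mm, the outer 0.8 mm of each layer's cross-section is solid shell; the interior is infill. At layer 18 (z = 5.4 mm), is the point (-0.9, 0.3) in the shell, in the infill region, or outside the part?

infill

At z = 5.4 mm: the r=4.5 cylinder gives a regular 24-gon of circumradius 4.5 (constant along its height); the cube at (9.5, 11) (footprint 28.5×25) is included at this height; the cylinder at (2.5, 3.5) is not intersected at this z (z outside [-1.5, 5]); the 25.5×10.5 cube at (15, 6) contributes its full rectangle; Subtracting the remaining from the first: starting from the r=4.5 cylinder, the 28.5×25 cube at (9.5, 11) misses the remaining region (no effect); the 25.5×10.5 cube at (15, 6) misses the remaining region (no effect) — 1 connected region. Overall, the cross-section is a single solid region. The nearest boundary edge runs (-4.35, 1.16)→(-3.90, 2.25); distance from the point to it = 3.52 mm. The point is inside the cross-section and 3.52 mm from the nearest boundary — more than the 0.8 mm shell width (2 × 0.4), so it's in the infill interior.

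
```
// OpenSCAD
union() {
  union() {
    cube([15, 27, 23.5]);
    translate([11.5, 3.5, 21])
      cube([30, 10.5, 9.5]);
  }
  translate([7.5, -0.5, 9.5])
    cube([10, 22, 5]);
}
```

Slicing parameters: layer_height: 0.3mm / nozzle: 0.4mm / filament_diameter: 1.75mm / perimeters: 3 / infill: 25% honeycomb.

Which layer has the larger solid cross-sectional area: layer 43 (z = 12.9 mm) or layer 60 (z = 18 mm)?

Layer 43 (z = 12.9): the 15×27 cube contributes its full rectangle (area 405.00 mm²); the cube at (11.5, 3.5) is absent (z outside [21, 30.5]); Taking the union: only the 15×27 cube is present, so the union is just that shape — area = 405.00 mm²; the cube at (7.5, -0.5) (footprint 10×22) is included at this height (area 220.00 mm²); Merging all regions: the regions partially overlap — summed areas 625.00 mm² minus the doubly-counted overlap 161.25 mm² gives 463.75 mm² — area = 463.75 mm². So its area = 463.75 mm². Layer 60 (z = 18): the cube is present — its section is the full 15×27 rectangle (area 405.00 mm²); the cube at (11.5, 3.5) is absent (z outside [21, 30.5]); Taking the union: only the 15×27 cube is present, so the union is just that shape — area = 405.00 mm²; the cube at (7.5, -0.5) does not reach this height (z outside [9.5, 14.5]); Combining (union): only that combined region is present, so the union is just that shape — area = 405.00 mm². So its area = 405.00 mm². Layer 43 is larger (463.75 vs 405.00 mm²).

layer 43 (z = 12.9 mm)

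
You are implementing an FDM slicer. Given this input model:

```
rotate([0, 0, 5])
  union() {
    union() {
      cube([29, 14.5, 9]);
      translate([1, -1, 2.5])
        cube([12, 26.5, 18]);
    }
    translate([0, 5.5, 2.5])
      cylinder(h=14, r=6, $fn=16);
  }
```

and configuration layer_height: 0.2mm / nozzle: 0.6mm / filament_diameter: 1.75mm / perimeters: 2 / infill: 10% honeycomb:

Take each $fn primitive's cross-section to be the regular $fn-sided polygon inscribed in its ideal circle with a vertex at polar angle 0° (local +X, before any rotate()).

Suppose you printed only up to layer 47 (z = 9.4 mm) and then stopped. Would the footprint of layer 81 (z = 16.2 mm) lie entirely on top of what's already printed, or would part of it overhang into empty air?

entirely on top

Compare the two slices. At z = 9.4: the cube does not reach this height (z outside [0, 9]); the cube at (1, -1) is present — its section is the full 12×26.5 rectangle (area 318.00 mm²); Taking the union: only the 12×26.5 cube at (1, -1) is present, so the union is just that shape — area = 318.00 mm²; the r=6 cylinder at (0, 5.5) gives a regular 16-gon of circumradius 6 (constant along its height) (area = (16/2)·6.000²·sin(360°/16) = 110.21 mm²); Merging all regions: the regions partially overlap — summed areas 428.21 mm² minus the doubly-counted overlap 43.31 mm² gives 384.91 mm² — area = 384.91 mm²; (whole slice rotated 5° about Z — lengths, areas and connectivity unchanged). At z = 16.2: the cube does not reach this height (z outside [0, 9]); the cube at (1, -1) is present — its section is the full 12×26.5 rectangle (area 318.00 mm²); Combining (union): only the 12×26.5 cube at (1, -1) is present, so the union is just that shape — area = 318.00 mm²; the cylinder at (0, 5.5): section is a regular 16-gon, circumradius r=6 (area = (16/2)·6.000²·sin(360°/16) = 110.21 mm²); Combining (union): the regions partially overlap — summed areas 428.21 mm² minus the doubly-counted overlap 43.31 mm² gives 384.91 mm² — area = 384.91 mm²; (whole slice rotated 5° about Z — lengths, areas and connectivity unchanged). Checking containment: the cross-section at z = 16.2 is a subset of the cross-section at z = 9.4.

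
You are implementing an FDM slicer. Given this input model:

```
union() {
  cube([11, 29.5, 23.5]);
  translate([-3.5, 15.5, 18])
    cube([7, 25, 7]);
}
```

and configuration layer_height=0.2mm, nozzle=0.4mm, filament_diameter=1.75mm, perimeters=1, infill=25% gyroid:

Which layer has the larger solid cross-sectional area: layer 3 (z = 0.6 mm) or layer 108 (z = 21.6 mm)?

Layer 3 (z = 0.6): the 11×29.5 cube contributes its full rectangle (area 324.50 mm²); the cube at (-3.5, 15.5) is absent (z outside [18, 25]); Merging all regions: only the 11×29.5 cube is present, so the union is just that shape — area = 324.50 mm². So its area = 324.50 mm². Layer 108 (z = 21.6): the 11×29.5 cube contributes its full rectangle (area 324.50 mm²); the cube at (-3.5, 15.5) (footprint 7×25) is included at this height (area 175.00 mm²); Combining (union): the regions partially overlap — summed areas 499.50 mm² minus the doubly-counted overlap 49.00 mm² gives 450.50 mm² — area = 450.50 mm². So its area = 450.50 mm². Layer 108 is larger (450.50 vs 324.50 mm²).

layer 108 (z = 21.6 mm)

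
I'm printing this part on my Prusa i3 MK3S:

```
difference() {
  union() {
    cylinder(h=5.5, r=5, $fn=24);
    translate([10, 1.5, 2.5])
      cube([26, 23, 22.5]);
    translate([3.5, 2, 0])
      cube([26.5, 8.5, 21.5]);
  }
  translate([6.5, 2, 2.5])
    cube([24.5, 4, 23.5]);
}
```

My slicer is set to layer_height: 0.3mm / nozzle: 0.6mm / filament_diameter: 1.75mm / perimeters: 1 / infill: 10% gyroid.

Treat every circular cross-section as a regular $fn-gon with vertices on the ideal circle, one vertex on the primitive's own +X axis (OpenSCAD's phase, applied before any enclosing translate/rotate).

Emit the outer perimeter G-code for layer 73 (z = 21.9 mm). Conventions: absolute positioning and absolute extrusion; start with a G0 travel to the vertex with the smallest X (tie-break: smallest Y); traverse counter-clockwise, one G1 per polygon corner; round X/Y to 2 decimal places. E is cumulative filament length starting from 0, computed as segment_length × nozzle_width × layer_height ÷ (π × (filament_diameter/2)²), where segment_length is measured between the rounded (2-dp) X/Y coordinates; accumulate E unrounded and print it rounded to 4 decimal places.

G0 X10.00 Y1.50 Z21.90
G1 X36.00 Y1.50 E1.9457
G1 X36.00 Y24.50 E3.6669
G1 X10.00 Y24.50 E5.6126
G1 X10.00 Y6.00 E6.9971
G1 X31.00 Y6.00 E8.5686
G1 X31.00 Y2.00 E8.8680
G1 X10.00 Y2.00 E10.4395
G1 X10.00 Y1.50 E10.4769

At z = 21.9 mm: the cylinder is not intersected at this z (z outside [0, 5.5]); the 26×23 cube at (10, 1.5) contributes its full rectangle; the cube at (3.5, 2) is not intersected at this z (z outside [0, 21.5]); Taking the union: only the 26×23 cube at (10, 1.5) is present, so the union is just that shape — 1 connected region; the 24.5×4 cube at (6.5, 2) contributes its full rectangle; Subtracting the remaining from the first: starting from the result so far, the 24.5×4 cube at (6.5, 2) partially overlaps it — only the 84.00 mm² overlap (of its 98.00 mm²) is removed, clipping the outline — 1 connected region. The outline is a single polygon with 8 vertices. Extrusion per mm of travel: 0.6 × 0.3 / (π × 0.875²) = 0.074835. Accumulating E over each segment gives final E = 10.4769.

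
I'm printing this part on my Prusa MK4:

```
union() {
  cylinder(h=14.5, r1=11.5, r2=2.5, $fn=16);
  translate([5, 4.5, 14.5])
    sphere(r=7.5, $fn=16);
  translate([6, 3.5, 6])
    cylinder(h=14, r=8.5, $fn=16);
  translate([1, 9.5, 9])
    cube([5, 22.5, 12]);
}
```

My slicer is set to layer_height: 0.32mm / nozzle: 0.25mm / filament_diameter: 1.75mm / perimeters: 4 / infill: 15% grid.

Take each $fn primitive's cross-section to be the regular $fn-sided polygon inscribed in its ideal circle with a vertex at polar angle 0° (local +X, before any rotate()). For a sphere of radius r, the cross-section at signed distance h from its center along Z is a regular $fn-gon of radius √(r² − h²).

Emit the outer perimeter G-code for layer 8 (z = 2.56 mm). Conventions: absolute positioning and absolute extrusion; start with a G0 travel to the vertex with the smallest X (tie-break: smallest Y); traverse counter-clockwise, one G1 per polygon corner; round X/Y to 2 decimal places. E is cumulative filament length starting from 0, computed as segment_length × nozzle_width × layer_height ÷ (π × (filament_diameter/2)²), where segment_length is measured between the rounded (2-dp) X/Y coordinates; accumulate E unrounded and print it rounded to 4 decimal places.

G0 X-9.91 Y0.00 Z2.56
G1 X-9.16 Y-3.79 E0.1285
G1 X-7.01 Y-7.01 E0.2573
G1 X-3.79 Y-9.16 E0.3861
G1 X0.00 Y-9.91 E0.5146
G1 X3.79 Y-9.16 E0.6431
G1 X7.01 Y-7.01 E0.7718
G1 X9.16 Y-3.79 E0.9006
G1 X9.91 Y0.00 E1.0291
G1 X9.16 Y3.79 E1.1576
G1 X7.01 Y7.01 E1.2864
G1 X3.79 Y9.16 E1.4152
G1 X0.00 Y9.91 E1.5437
G1 X-3.79 Y9.16 E1.6722
G1 X-7.01 Y7.01 E1.8009
G1 X-9.16 Y3.79 E1.9297
G1 X-9.91 Y0.00 E2.0582

At z = 2.56 mm: the cone (r1=11.5→r2=2.5) has section circumradius 9.911 here — a regular 16-gon; the sphere at (5, 4.5) does not reach this height (|z−center|=11.940 > r=7.5); the cylinder at (6, 3.5) is absent (z outside [6, 20]); the cube at (1, 9.5) does not reach this height (z outside [9, 21]); Combining (union): only the cone is present, so the union is just that shape — 1 connected region. The outline is a single polygon with 16 vertices. Extrusion per mm of travel: 0.25 × 0.32 / (π × 0.875²) = 0.033260. Accumulating E over each segment gives final E = 2.0582.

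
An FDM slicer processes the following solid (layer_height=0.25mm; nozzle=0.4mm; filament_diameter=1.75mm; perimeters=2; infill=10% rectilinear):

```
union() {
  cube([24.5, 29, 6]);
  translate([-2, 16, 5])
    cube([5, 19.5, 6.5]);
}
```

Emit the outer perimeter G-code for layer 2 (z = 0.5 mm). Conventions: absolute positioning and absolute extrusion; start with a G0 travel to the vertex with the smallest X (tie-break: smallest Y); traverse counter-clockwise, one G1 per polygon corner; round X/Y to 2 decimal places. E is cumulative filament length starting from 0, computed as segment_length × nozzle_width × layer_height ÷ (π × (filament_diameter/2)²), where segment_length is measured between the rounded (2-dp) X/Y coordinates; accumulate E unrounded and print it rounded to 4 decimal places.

G0 X0.00 Y0.00 Z0.50
G1 X24.50 Y0.00 E1.0186
G1 X24.50 Y29.00 E2.2243
G1 X0.00 Y29.00 E3.2429
G1 X0.00 Y0.00 E4.4485

At z = 0.5 mm: the cube (footprint 24.5×29) is included at this height; the cube at (-2, 16) is not intersected at this z (z outside [5, 11.5]); Merging all regions: only the 24.5×29 cube is present, so the union is just that shape — 1 connected region. The outline is a single polygon with 4 vertices. Extrusion per mm of travel: 0.4 × 0.25 / (π × 0.875²) = 0.041575. Accumulating E over each segment gives final E = 4.4485.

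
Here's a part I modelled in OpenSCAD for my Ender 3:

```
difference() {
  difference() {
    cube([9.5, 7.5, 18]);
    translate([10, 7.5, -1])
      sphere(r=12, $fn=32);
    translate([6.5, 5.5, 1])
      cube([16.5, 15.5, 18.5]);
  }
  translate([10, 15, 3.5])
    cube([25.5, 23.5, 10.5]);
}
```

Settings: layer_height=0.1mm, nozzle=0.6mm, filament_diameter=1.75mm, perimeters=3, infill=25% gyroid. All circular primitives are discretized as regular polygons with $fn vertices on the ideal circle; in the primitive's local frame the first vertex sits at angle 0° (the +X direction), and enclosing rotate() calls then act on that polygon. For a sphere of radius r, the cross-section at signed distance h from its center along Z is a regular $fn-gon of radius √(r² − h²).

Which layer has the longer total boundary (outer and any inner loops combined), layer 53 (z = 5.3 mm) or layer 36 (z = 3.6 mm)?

layer 53 (z = 5.3 mm)

Layer 53 (z = 5.3): the cube (footprint 9.5×7.5) is included at this height (perimeter 34.00 mm); the r=12 sphere at (10, 7.5) slices to a regular 32-gon of circumradius 10.213 (√(r²−h²) with h=6.3 from center) (perimeter = 2·32·10.213·sin(180°/32) = 64.07 mm); the 16.5×15.5 cube at (6.5, 5.5) contributes its full rectangle (perimeter 64.00 mm); Taking the first minus the rest: starting from the 9.5×7.5 cube, the r=12 sphere at (10, 7.5) partially overlaps it — only the 64.76 mm² overlap (of its 325.60 mm²) is removed, clipping the outline; the 16.5×15.5 cube at (6.5, 5.5) misses the remaining region (no effect) — boundary = 14.95 mm; the cube at (10, 15) is present — its section is the full 25.5×23.5 rectangle (perimeter 98.00 mm); After the difference (first − rest): starting from the result so far, the 25.5×23.5 cube at (10, 15) misses the remaining region (no effect) — boundary = 14.95 mm. So its perimeter = 14.95 mm. Layer 36 (z = 3.6): the cube is present — its section is the full 9.5×7.5 rectangle (perimeter 34.00 mm); the r=12 sphere at (10, 7.5) slices to a regular 32-gon of circumradius 11.083 (√(r²−h²) with h=4.6 from center) (perimeter = 2·32·11.083·sin(180°/32) = 69.53 mm); the cube at (6.5, 5.5) is present — its section is the full 16.5×15.5 rectangle (perimeter 64.00 mm); After the difference (first − rest): starting from the 9.5×7.5 cube, the r=12 sphere at (10, 7.5) partially overlaps it — only the 68.88 mm² overlap (of its 383.44 mm²) is removed, clipping the outline; the 16.5×15.5 cube at (6.5, 5.5) misses the remaining region (no effect) — boundary = 8.10 mm; the cube at (10, 15) (footprint 25.5×23.5) is included at this height (perimeter 98.00 mm); Taking the first minus the rest: starting from the result so far, the 25.5×23.5 cube at (10, 15) misses the remaining region (no effect) — boundary = 8.10 mm. So its perimeter = 8.10 mm. Layer 53 is larger (14.95 vs 8.10 mm).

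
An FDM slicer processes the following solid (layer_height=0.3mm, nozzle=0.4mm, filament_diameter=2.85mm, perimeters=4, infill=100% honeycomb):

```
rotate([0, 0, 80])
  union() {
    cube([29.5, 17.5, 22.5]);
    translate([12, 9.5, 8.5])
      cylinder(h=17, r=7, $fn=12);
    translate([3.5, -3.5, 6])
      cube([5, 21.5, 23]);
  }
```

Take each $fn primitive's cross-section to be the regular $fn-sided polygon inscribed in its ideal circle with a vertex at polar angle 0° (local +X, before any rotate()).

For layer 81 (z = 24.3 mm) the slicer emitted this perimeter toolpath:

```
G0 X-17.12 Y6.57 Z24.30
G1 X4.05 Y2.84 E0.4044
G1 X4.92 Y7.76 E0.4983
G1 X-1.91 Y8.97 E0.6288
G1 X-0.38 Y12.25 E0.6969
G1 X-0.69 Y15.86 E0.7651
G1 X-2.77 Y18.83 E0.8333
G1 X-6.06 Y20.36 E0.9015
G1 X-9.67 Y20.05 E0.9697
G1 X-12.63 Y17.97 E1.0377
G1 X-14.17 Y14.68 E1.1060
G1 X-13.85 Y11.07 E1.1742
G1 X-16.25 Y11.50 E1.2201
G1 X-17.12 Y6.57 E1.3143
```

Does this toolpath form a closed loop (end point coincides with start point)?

yes

Start point (G0): (-17.12, 6.57). End point (last G1): the path returns to the start — closed.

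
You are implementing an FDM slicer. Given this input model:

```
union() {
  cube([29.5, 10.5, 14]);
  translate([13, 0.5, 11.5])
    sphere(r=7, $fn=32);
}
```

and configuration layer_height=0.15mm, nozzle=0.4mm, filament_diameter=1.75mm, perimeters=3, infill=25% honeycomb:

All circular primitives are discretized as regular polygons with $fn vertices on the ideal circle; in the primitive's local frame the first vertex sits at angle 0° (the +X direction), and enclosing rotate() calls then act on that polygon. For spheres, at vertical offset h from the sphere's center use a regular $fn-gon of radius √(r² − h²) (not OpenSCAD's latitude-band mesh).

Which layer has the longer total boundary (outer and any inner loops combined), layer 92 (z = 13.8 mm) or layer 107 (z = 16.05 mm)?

layer 92 (z = 13.8 mm)

Layer 92 (z = 13.8): the cube (footprint 29.5×10.5) is included at this height (perimeter 80.00 mm); the r=7 sphere at (13, 0.5) contributes a regular 32-gon of circumradius √(7²−2.3²) = 6.611 (perimeter = 2·32·6.611·sin(180°/32) = 41.47 mm); Combining (union): the regions partially overlap (shared area 74.81 mm²), so the edge portions inside another operand are dropped and the merged outline is re-measured after clipping — boundary = 86.61 mm. So its perimeter = 86.61 mm. Layer 107 (z = 16.05): the cube is absent (z outside [0, 14]); the r=7 sphere at (13, 0.5) slices to a regular 32-gon of circumradius 5.320 (√(r²−h²) with h=4.55 from center) (perimeter = 2·32·5.320·sin(180°/32) = 33.37 mm); Taking the union: only the r=7 sphere at (13, 0.5) is present, so the union is just that shape — boundary = 33.37 mm. So its perimeter = 33.37 mm. Layer 92 is larger (86.61 vs 33.37 mm).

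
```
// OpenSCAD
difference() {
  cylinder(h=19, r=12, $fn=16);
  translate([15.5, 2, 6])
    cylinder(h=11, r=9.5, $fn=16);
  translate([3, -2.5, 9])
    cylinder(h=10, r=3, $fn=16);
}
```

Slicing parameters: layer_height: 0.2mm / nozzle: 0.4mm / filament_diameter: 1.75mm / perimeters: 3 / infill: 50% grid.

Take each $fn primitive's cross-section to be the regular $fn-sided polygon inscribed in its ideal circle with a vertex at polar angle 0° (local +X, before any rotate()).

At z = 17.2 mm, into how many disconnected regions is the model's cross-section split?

At z = 17.2 mm: the r=12 cylinder contributes a regular 16-gon of circumradius 12; the cylinder at (15.5, 2) does not reach this height (z outside [6, 17]); the r=3 cylinder at (3, -2.5) contributes a regular 16-gon of circumradius 3; Taking the first minus the rest: starting from the r=12 cylinder, the r=3 cylinder at (3, -2.5) lies wholly inside it (removes its full 27.55 mm² and its 18.73 mm outline becomes a hole wall) — 1 connected region with 1 hole. The result has 1 disconnected region.

1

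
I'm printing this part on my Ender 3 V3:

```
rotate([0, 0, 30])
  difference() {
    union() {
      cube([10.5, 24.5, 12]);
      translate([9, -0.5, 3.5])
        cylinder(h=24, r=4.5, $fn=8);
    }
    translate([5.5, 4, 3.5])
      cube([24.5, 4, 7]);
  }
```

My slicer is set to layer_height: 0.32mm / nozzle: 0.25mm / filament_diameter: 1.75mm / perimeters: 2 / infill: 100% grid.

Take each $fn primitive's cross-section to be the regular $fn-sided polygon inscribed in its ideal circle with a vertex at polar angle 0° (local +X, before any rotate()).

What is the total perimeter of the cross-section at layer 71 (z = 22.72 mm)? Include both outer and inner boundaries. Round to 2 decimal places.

27.55 mm

At z = 22.72 mm: the cube is absent (z outside [0, 12]); the r=4.5 cylinder at (9, -0.5) gives a regular 8-gon of circumradius 4.5 (constant along its height) (perimeter = 2·8·4.500·sin(180°/8) = 27.55 mm); Merging all regions: only the r=4.5 cylinder at (9, -0.5) is present, so the union is just that shape — boundary = 27.55 mm; the cube at (5.5, 4) does not reach this height (z outside [3.5, 10.5]); Taking the first minus the rest: none of the subtracted shapes is present at this height, so the result so far is unchanged — boundary = 27.55 mm; (rotated 30° about Z; rotation is an isometry so areas/perimeters/island counts are preserved). Overall, the cross-section is a single solid region. Total boundary length (outer) = 27.55 mm.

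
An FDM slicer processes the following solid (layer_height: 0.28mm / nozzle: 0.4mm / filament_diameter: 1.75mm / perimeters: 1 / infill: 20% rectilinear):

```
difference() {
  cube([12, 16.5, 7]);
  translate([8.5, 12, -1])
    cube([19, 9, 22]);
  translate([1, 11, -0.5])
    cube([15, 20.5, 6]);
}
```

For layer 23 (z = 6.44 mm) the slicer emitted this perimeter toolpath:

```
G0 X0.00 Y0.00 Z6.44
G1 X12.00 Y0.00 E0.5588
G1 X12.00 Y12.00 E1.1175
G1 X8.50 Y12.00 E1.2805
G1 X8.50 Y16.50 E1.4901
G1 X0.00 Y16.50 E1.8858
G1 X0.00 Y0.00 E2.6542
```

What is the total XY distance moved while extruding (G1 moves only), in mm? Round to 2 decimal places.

57.00 mm

Sum the Euclidean lengths of each G1 segment: total = 57.00 mm.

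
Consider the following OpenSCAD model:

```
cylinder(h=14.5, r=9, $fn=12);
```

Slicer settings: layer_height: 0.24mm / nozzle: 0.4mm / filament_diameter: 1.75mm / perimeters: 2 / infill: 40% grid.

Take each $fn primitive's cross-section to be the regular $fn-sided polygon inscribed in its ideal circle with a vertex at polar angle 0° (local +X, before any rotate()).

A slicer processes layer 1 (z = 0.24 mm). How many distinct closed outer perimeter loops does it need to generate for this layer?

At z = 0.24 mm: the r=9 cylinder gives a regular 12-gon of circumradius 9 (constant along its height). The result has 1 disconnected region.

1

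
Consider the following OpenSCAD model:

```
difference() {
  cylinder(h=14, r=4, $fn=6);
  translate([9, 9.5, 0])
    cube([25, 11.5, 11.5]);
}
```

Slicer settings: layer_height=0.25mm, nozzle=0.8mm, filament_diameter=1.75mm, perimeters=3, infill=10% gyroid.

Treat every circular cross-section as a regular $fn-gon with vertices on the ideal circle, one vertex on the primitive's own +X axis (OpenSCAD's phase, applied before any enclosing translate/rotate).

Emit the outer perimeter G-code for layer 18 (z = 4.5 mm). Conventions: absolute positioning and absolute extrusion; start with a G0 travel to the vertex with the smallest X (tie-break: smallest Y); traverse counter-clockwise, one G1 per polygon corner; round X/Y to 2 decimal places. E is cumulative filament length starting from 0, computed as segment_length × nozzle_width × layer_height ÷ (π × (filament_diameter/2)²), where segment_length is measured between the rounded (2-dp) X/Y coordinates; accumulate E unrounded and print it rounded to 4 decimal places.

At z = 4.5 mm: the cylinder: section is a regular 6-gon, circumradius r=4; the 25×11.5 cube at (9, 9.5) contributes its full rectangle; Taking the first minus the rest: starting from the r=4 cylinder, the 25×11.5 cube at (9, 9.5) misses the remaining region (no effect) — 1 connected region. The outline is a single polygon with 6 vertices. Extrusion per mm of travel: 0.8 × 0.25 / (π × 0.875²) = 0.083150. Accumulating E over each segment gives final E = 1.9944.

G0 X-4.00 Y0.00 Z4.50
G1 X-2.00 Y-3.46 E0.3323
G1 X2.00 Y-3.46 E0.6649
G1 X4.00 Y0.00 E0.9972
G1 X2.00 Y3.46 E1.3295
G1 X-2.00 Y3.46 E1.6621
G1 X-4.00 Y0.00 E1.9944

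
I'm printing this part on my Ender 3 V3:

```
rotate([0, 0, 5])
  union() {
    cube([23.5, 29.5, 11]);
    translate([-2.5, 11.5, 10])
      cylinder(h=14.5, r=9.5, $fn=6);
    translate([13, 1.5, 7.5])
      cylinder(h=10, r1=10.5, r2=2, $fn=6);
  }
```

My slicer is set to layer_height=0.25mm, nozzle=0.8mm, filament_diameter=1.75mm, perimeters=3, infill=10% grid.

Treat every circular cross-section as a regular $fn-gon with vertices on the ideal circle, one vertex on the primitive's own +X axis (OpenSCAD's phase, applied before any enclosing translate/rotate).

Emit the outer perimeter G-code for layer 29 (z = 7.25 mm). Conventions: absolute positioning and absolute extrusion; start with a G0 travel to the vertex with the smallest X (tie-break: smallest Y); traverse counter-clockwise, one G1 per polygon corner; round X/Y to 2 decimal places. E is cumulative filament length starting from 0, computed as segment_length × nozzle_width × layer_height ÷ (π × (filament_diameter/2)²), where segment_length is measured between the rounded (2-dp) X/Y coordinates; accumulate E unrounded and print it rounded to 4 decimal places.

At z = 7.25 mm: the cube is present — its section is the full 23.5×29.5 rectangle; the cylinder at (-2.5, 11.5) is not intersected at this z (z outside [10, 24.5]); the cone at (13, 1.5) is absent (z outside [7.5, 17.5]); Taking the union: only the 23.5×29.5 cube is present, so the union is just that shape — 1 connected region; (rotated 5° about Z; rotation is an isometry so areas/perimeters/island counts are preserved). The outline is a single polygon with 4 vertices. Extrusion per mm of travel: 0.8 × 0.25 / (π × 0.875²) = 0.083150. Accumulating E over each segment gives final E = 8.8142.

G0 X-2.57 Y29.39 Z7.25
G1 X0.00 Y0.00 E2.4531
G1 X23.41 Y2.05 E4.4071
G1 X20.84 Y31.44 E6.8602
G1 X-2.57 Y29.39 E8.8142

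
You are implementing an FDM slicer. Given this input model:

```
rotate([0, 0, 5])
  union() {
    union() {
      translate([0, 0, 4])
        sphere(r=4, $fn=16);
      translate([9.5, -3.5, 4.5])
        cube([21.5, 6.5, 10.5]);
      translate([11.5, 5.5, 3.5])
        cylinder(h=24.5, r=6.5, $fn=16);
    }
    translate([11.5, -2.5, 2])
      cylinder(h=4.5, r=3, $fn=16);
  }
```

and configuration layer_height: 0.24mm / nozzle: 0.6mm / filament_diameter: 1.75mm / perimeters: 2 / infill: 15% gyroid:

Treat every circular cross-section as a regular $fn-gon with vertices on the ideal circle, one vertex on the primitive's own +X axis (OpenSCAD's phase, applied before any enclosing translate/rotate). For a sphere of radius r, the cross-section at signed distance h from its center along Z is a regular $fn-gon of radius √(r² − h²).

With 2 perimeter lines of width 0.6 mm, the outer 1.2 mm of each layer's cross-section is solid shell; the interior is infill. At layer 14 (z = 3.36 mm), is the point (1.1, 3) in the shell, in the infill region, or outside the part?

shell

At z = 3.36 mm: the sphere: section is a regular 16-gon, circumradius = √(r²−h²) = √(4²−0.64²) = 3.948; the cube at (9.5, -3.5) does not reach this height (z outside [4.5, 15]); the cylinder at (11.5, 5.5) is not intersected at this z (z outside [3.5, 28]); Taking the union: only the r=4 sphere is present, so the union is just that shape — 1 connected region; the r=3 cylinder at (11.5, -2.5) contributes a regular 16-gon of circumradius 3; Merging all regions: the 2 present regions are separate (no shared area or edge), so areas and boundary lengths simply add and each stays a separate island — 2 connected regions; (rotated 5° about Z; rotation is an isometry so areas/perimeters/island counts are preserved). Overall, the cross-section has 2 separate islands. Undo the 5° rotation: the query point maps to (1.357, 2.893) in the un-rotated model frame. The nearest boundary edge runs (1.51, 3.65)→(2.79, 2.79); distance from the point to it = 0.71 mm. (Shell/infill is judged within the island containing the point — the largest one.) The point is inside the cross-section, 0.71 mm from the nearest boundary — within the 1.2 mm shell band (2 × 0.6).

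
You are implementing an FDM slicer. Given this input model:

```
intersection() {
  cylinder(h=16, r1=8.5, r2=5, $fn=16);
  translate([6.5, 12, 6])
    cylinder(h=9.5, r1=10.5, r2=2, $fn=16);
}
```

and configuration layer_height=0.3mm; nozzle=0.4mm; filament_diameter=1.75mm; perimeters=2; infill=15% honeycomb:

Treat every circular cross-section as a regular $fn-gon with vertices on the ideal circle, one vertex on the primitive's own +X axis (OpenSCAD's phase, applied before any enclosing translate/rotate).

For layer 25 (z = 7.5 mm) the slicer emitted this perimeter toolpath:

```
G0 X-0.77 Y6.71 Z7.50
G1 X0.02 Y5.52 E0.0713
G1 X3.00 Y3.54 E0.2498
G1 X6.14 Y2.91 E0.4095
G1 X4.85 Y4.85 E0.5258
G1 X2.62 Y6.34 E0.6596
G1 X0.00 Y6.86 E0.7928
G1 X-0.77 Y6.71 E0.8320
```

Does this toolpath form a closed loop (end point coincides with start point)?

Start point (G0): (-0.77, 6.71). End point (last G1): the path returns to the start — closed.

yes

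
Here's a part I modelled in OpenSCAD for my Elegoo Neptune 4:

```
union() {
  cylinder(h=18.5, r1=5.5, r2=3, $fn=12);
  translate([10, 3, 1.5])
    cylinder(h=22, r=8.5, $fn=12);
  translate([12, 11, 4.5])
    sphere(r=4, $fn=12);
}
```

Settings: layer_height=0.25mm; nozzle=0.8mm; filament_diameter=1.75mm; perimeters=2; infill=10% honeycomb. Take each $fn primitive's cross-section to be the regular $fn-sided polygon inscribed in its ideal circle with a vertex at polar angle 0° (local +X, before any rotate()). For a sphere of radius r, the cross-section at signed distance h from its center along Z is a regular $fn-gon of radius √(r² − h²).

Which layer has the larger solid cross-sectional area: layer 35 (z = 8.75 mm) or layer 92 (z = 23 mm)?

layer 35 (z = 8.75 mm)

Layer 35 (z = 8.75): the cone contributes a regular 12-gon of circumradius 4.318 (interpolated between r1=5.5 and r2=3 at t=0.473) (area = (12/2)·4.318²·sin(360°/12) = 55.92 mm²); the r=8.5 cylinder at (10, 3) contributes a regular 12-gon of circumradius 8.5 (area = (12/2)·8.500²·sin(360°/12) = 216.75 mm²); the sphere at (12, 11) is not intersected at this z (|z−center|=4.250 > r=4); Merging all regions: the regions partially overlap — summed areas 272.67 mm² minus the doubly-counted overlap 9.30 mm² gives 263.37 mm² — area = 263.37 mm². So its area = 263.37 mm². Layer 92 (z = 23): the cone is absent (z outside [0, 18.5]); the r=8.5 cylinder at (10, 3) gives a regular 12-gon of circumradius 8.5 (constant along its height) (area = (12/2)·8.500²·sin(360°/12) = 216.75 mm²); the sphere at (12, 11) is absent (|z−center|=18.500 > r=4); Combining (union): only the r=8.5 cylinder at (10, 3) is present, so the union is just that shape — area = 216.75 mm². So its area = 216.75 mm². Layer 35 is larger (263.37 vs 216.75 mm²).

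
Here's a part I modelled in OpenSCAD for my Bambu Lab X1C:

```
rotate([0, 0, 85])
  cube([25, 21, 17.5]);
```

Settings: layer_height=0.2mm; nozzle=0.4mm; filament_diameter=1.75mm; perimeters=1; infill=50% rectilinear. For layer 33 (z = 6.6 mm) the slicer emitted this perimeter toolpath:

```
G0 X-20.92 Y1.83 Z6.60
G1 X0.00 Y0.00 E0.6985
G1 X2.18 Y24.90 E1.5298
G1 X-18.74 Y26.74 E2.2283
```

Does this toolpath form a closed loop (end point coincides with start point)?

no

Start point (G0): (-20.92, 1.83). End point (last G1): the path does not return to the start — open.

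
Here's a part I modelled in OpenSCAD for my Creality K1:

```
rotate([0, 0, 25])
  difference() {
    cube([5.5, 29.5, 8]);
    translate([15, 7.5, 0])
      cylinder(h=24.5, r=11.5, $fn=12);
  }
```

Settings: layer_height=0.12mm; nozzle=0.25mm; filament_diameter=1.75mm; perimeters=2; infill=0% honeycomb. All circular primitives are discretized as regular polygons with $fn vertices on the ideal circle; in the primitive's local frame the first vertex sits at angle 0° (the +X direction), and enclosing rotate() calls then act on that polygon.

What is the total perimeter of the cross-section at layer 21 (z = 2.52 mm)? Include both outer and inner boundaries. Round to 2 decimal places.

At z = 2.52 mm: the cube (footprint 5.5×29.5) is included at this height (perimeter 70.00 mm); the cylinder at (15, 7.5): section is a regular 12-gon, circumradius r=11.5 (perimeter = 2·12·11.500·sin(180°/12) = 71.43 mm); Subtracting the remaining from the first: starting from the 5.5×29.5 cube, the r=11.5 cylinder at (15, 7.5) partially overlaps it — only the 14.35 mm² overlap (of its 396.75 mm²) is removed, clipping the outline — boundary = 70.79 mm; (rotated 25° about Z; rotation is an isometry so areas/perimeters/island counts are preserved). Overall, the cross-section is a single solid region. Total boundary length (outer) = 70.79 mm.

70.79 mm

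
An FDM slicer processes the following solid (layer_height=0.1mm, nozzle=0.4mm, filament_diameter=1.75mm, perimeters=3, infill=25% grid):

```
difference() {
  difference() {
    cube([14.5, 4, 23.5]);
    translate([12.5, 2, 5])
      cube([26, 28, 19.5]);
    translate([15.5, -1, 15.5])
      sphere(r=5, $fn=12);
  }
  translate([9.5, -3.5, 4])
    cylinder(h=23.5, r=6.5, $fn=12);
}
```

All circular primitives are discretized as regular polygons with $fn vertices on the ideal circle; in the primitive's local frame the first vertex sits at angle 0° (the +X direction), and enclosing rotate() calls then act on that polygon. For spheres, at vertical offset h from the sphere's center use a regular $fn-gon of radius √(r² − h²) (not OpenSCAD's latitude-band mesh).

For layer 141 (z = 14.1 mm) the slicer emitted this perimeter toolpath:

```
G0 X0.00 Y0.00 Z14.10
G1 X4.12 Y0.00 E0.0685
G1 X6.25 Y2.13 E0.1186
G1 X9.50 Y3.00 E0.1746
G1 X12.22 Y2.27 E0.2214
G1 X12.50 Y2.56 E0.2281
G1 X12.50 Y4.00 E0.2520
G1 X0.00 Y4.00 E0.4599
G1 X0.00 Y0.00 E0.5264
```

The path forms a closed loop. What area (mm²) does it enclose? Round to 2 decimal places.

31.55 mm²

Apply the shoelace formula to the sequence of (X, Y) vertices; enclosed area = 31.55 mm².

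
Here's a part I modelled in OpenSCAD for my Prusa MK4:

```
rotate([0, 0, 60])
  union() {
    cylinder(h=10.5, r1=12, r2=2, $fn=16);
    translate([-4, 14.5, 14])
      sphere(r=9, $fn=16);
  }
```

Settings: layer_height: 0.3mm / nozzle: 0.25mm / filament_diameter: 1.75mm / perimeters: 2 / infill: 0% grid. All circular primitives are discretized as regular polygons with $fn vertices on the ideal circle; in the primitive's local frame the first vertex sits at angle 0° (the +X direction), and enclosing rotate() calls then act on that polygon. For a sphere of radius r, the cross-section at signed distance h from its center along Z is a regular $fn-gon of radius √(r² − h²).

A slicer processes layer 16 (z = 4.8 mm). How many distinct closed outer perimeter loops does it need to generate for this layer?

At z = 4.8 mm: the cone contributes a regular 16-gon of circumradius 7.429 (interpolated between r1=12 and r2=2 at t=0.457); the sphere at (-4, 14.5) does not reach this height (|z−center|=9.200 > r=9); Combining (union): only the cone is present, so the union is just that shape — 1 connected region; (rotated 60° about Z; rotation is an isometry so areas/perimeters/island counts are preserved). The result has 1 disconnected region.

1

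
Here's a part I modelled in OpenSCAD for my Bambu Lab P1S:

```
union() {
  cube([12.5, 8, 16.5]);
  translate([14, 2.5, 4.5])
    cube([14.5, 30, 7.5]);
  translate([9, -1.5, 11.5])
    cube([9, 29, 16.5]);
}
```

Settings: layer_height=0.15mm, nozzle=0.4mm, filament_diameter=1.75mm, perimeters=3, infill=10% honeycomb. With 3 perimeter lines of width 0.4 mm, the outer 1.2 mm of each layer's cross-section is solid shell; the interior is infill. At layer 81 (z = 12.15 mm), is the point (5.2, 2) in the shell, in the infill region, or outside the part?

infill

At z = 12.15 mm: the cube (footprint 12.5×8) is included at this height; the cube at (14, 2.5) does not reach this height (z outside [4.5, 12]); the 9×29 cube at (9, -1.5) contributes its full rectangle; Taking the union: the regions partially overlap (shared area 28.00 mm²), so overlapping operands fuse into one piece — 1 connected region. Overall, the cross-section is a single solid region. The nearest boundary edge runs (9.00, 0.00)→(0.00, 0.00); distance from the point to it = 2.00 mm. The point is inside the cross-section and 2.00 mm from the nearest boundary — more than the 1.2 mm shell width (3 × 0.4), so it's in the infill interior.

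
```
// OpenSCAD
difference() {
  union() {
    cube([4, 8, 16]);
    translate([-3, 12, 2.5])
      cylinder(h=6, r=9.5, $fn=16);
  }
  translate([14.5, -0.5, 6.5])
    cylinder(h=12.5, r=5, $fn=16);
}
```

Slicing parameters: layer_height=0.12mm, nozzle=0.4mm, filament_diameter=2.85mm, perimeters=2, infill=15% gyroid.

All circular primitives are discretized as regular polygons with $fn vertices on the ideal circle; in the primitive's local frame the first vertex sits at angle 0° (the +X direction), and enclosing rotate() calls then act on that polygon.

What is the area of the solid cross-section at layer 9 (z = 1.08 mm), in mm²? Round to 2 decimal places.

32.00 mm²

At z = 1.08 mm: the 4×8 cube contributes its full rectangle (area 32.00 mm²); the cylinder at (-3, 12) is not intersected at this z (z outside [2.5, 8.5]); Merging all regions: only the 4×8 cube is present, so the union is just that shape — area = 32.00 mm²; the cylinder at (14.5, -0.5) is not intersected at this z (z outside [6.5, 19]); Subtracting the remaining from the first: none of the subtracted shapes is present at this height, so that combined region is unchanged — area = 32.00 mm². Overall, the cross-section is a single solid region. Net area = 32.00 mm².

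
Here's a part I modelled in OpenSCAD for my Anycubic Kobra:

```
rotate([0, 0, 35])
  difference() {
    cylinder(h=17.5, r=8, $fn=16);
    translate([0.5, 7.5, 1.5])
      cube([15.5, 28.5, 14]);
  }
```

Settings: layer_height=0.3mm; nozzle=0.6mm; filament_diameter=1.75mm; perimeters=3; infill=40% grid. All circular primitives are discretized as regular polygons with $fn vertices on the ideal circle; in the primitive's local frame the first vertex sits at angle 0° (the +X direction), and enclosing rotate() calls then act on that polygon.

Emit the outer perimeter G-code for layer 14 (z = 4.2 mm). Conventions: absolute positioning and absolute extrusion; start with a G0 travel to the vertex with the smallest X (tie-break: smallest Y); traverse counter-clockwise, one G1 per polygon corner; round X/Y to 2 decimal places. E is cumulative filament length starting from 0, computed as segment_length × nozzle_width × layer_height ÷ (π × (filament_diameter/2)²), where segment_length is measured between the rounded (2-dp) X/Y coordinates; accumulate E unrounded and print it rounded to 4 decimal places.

At z = 4.2 mm: the cylinder: section is a regular 16-gon, circumradius r=8; the cube at (0.5, 7.5) (footprint 15.5×28.5) is included at this height; Subtracting the remaining from the first: starting from the r=8 cylinder, the 15.5×28.5 cube at (0.5, 7.5) partially overlaps it — only the 0.40 mm² overlap (of its 441.75 mm²) is removed, clipping the outline — 1 connected region; (whole slice rotated 35° about Z — lengths, areas and connectivity unchanged). The outline is a single polygon with 19 vertices. Extrusion per mm of travel: 0.6 × 0.3 / (π × 0.875²) = 0.074835. Accumulating E over each segment gives final E = 3.7650.

G0 X-7.88 Y1.39 Z4.20
G1 X-7.81 Y-1.73 E0.2335
G1 X-6.55 Y-4.59 E0.4674
G1 X-4.30 Y-6.75 E0.7008
G1 X-1.39 Y-7.88 E0.9344
G1 X1.73 Y-7.81 E1.1680
G1 X4.59 Y-6.55 E1.4019
G1 X6.75 Y-4.30 E1.6353
G1 X7.88 Y-1.39 E1.8689
G1 X7.81 Y1.73 E2.1024
G1 X6.55 Y4.59 E2.3363
G1 X4.30 Y6.75 E2.5697
G1 X1.39 Y7.88 E2.8033
G1 X-1.73 Y7.81 E3.0369
G1 X-2.24 Y7.59 E3.0785
G1 X-3.89 Y6.43 E3.2294
G1 X-4.12 Y6.76 E3.2595
G1 X-4.59 Y6.55 E3.2980
G1 X-6.75 Y4.30 E3.5314
G1 X-7.88 Y1.39 E3.7650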